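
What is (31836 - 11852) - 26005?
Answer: -6021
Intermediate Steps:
(31836 - 11852) - 26005 = 19984 - 26005 = -6021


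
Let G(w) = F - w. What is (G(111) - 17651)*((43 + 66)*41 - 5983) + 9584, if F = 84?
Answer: 26774076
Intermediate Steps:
G(w) = 84 - w
(G(111) - 17651)*((43 + 66)*41 - 5983) + 9584 = ((84 - 1*111) - 17651)*((43 + 66)*41 - 5983) + 9584 = ((84 - 111) - 17651)*(109*41 - 5983) + 9584 = (-27 - 17651)*(4469 - 5983) + 9584 = -17678*(-1514) + 9584 = 26764492 + 9584 = 26774076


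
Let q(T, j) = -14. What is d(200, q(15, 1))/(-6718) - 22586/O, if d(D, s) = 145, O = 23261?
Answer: -155105593/156267398 ≈ -0.99257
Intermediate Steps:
d(200, q(15, 1))/(-6718) - 22586/O = 145/(-6718) - 22586/23261 = 145*(-1/6718) - 22586*1/23261 = -145/6718 - 22586/23261 = -155105593/156267398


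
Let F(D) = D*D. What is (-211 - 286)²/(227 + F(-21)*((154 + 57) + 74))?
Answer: 247009/125912 ≈ 1.9618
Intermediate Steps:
F(D) = D²
(-211 - 286)²/(227 + F(-21)*((154 + 57) + 74)) = (-211 - 286)²/(227 + (-21)²*((154 + 57) + 74)) = (-497)²/(227 + 441*(211 + 74)) = 247009/(227 + 441*285) = 247009/(227 + 125685) = 247009/125912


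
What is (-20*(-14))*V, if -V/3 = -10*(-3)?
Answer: -25200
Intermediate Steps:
V = -90 (V = -(-30)*(-3) = -3*30 = -90)
(-20*(-14))*V = -20*(-14)*(-90) = 280*(-90) = -25200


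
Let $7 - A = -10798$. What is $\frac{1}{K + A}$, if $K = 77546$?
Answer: $\frac{1}{88351} \approx 1.1318 \cdot 10^{-5}$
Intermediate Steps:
$A = 10805$ ($A = 7 - -10798 = 7 + 10798 = 10805$)
$\frac{1}{K + A} = \frac{1}{77546 + 10805} = \frac{1}{88351}$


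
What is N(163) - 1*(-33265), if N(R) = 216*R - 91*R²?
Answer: -2349306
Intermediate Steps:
N(R) = -91*R² + 216*R
N(163) - 1*(-33265) = 163*(216 - 91*163) - 1*(-33265) = 163*(216 - 14833) + 33265 = 163*(-14617) + 33265 = -2382571 + 33265 = -2349306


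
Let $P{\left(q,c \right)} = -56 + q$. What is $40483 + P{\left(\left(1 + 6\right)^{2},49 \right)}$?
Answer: $40476$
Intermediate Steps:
$40483 + P{\left(\left(1 + 6\right)^{2},49 \right)} = 40483 - \left(56 - \left(1 + 6\right)^{2}\right) = 40483 - \left(56 - 7^{2}\right) = 40483 + \left(-56 + 49\right) = 40483 - 7 = 40476$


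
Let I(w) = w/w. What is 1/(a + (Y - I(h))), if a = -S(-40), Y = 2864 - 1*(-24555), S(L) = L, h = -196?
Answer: 1/27458 ≈ 3.6419e-5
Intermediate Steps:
Y = 27419 (Y = 2864 + 24555 = 27419)
I(w) = 1
a = 40 (a = -1*(-40) = 40)
1/(a + (Y - I(h))) = 1/(40 + (27419 - 1*1)) = 1/(40 + (27419 - 1)) = 1/(40 + 27418) = 1/27458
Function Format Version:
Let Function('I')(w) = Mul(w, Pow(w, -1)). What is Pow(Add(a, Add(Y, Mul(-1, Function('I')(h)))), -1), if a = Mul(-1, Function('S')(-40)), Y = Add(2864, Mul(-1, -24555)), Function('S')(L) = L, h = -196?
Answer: Rational(1, 27458) ≈ 3.6419e-5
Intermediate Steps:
Y = 27419 (Y = Add(2864, 24555) = 27419)
Function('I')(w) = 1
a = 40 (a = Mul(-1, -40) = 40)
Pow(Add(a, Add(Y, Mul(-1, Function('I')(h)))), -1) = Pow(Add(40, Add(27419, Mul(-1, 1))), -1) = Pow(Add(40, Add(27419, -1)), -1) = Pow(Add(40, 27418), -1) = Pow(27458, -1) = Rational(1, 27458)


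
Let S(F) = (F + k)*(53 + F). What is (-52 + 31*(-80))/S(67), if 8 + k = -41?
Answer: -211/180 ≈ -1.1722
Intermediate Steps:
k = -49 (k = -8 - 41 = -49)
S(F) = (-49 + F)*(53 + F) (S(F) = (F - 49)*(53 + F) = (-49 + F)*(53 + F))
(-52 + 31*(-80))/S(67) = (-52 + 31*(-80))/(-2597 + 67² + 4*67) = (-52 - 2480)/(-2597 + 4489 + 268) = -2532/2160 = -2532*1/2160 = -211/180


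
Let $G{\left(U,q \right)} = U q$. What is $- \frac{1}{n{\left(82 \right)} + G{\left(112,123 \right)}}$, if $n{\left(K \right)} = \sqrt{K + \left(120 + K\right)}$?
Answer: $- \frac{3444}{47444473} + \frac{\sqrt{71}}{94888946} \approx -7.2501 \cdot 10^{-5}$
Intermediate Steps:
$n{\left(K \right)} = \sqrt{120 + 2 K}$
$- \frac{1}{n{\left(82 \right)} + G{\left(112,123 \right)}} = - \frac{1}{\sqrt{120 + 2 \cdot 82} + 112 \cdot 123} = - \frac{1}{\sqrt{120 + 164} + 13776} = - \frac{1}{\sqrt{284} + 13776} = - \frac{1}{2 \sqrt{71} + 13776} = - \frac{1}{13776 + 2 \sqrt{71}}$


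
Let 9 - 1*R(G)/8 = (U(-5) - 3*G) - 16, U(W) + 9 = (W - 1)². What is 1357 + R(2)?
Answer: 1389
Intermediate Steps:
U(W) = -9 + (-1 + W)² (U(W) = -9 + (W - 1)² = -9 + (-1 + W)²)
R(G) = -16 + 24*G (R(G) = 72 - 8*(((-9 + (-1 - 5)²) - 3*G) - 16) = 72 - 8*(((-9 + (-6)²) - 3*G) - 16) = 72 - 8*(((-9 + 36) - 3*G) - 16) = 72 - 8*((27 - 3*G) - 16) = 72 - 8*(11 - 3*G) = 72 + (-88 + 24*G) = -16 + 24*G)
1357 + R(2) = 1357 + (-16 + 24*2) = 1357 + (-16 + 48) = 1357 + 32 = 1389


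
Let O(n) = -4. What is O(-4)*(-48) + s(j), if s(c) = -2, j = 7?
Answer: 190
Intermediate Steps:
O(-4)*(-48) + s(j) = -4*(-48) - 2 = 192 - 2 = 190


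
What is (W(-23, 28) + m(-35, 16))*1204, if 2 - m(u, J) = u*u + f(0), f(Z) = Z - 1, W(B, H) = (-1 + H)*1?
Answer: -1438780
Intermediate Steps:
W(B, H) = -1 + H
f(Z) = -1 + Z
m(u, J) = 3 - u² (m(u, J) = 2 - (u*u + (-1 + 0)) = 2 - (u² - 1) = 2 - (-1 + u²) = 2 + (1 - u²) = 3 - u²)
(W(-23, 28) + m(-35, 16))*1204 = ((-1 + 28) + (3 - 1*(-35)²))*1204 = (27 + (3 - 1*1225))*1204 = (27 + (3 - 1225))*1204 = (27 - 1222)*1204 = -1195*1204 = -1438780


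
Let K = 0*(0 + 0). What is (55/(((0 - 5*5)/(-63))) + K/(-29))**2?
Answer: 480249/25 ≈ 19210.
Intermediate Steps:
K = 0 (K = 0*0 = 0)
(55/(((0 - 5*5)/(-63))) + K/(-29))**2 = (55/(((0 - 5*5)/(-63))) + 0/(-29))**2 = (55/(((0 - 25)*(-1/63))) + 0*(-1/29))**2 = (55/((-25*(-1/63))) + 0)**2 = (55/(25/63) + 0)**2 = (55*(63/25) + 0)**2 = (693/5 + 0)**2 = (693/5)**2 = 480249/25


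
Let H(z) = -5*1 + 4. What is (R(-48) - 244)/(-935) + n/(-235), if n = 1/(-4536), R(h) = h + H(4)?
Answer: 62465443/199334520 ≈ 0.31337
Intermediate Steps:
H(z) = -1 (H(z) = -5 + 4 = -1)
R(h) = -1 + h (R(h) = h - 1 = -1 + h)
n = -1/4536 ≈ -0.00022046
(R(-48) - 244)/(-935) + n/(-235) = ((-1 - 48) - 244)/(-935) - 1/4536/(-235) = (-49 - 244)*(-1/935) - 1/4536*(-1/235) = -293*(-1/935) + 1/1065960 = 293/935 + 1/1065960 = 62465443/199334520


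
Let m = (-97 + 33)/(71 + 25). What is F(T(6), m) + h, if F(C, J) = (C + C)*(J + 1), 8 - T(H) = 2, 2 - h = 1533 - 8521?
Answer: 6994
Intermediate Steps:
h = 6990 (h = 2 - (1533 - 8521) = 2 - 1*(-6988) = 2 + 6988 = 6990)
T(H) = 6 (T(H) = 8 - 1*2 = 8 - 2 = 6)
m = -2/3 (m = -64/96 = -64*1/96 = -2/3 ≈ -0.66667)
F(C, J) = 2*C*(1 + J) (F(C, J) = (2*C)*(1 + J) = 2*C*(1 + J))
F(T(6), m) + h = 2*6*(1 - 2/3) + 6990 = 2*6*(1/3) + 6990 = 4 + 6990 = 6994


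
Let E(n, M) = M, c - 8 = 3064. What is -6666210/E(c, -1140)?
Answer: 222207/38 ≈ 5847.6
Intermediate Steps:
c = 3072 (c = 8 + 3064 = 3072)
-6666210/E(c, -1140) = -6666210/(-1140) = -6666210*(-1/1140) = 222207/38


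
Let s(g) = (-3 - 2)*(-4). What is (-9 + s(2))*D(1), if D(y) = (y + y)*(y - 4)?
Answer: -66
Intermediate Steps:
s(g) = 20 (s(g) = -5*(-4) = 20)
D(y) = 2*y*(-4 + y) (D(y) = (2*y)*(-4 + y) = 2*y*(-4 + y))
(-9 + s(2))*D(1) = (-9 + 20)*(2*1*(-4 + 1)) = 11*(2*1*(-3)) = 11*(-6) = -66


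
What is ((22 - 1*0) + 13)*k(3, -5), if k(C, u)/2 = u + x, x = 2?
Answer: -210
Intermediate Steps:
k(C, u) = 4 + 2*u (k(C, u) = 2*(u + 2) = 2*(2 + u) = 4 + 2*u)
((22 - 1*0) + 13)*k(3, -5) = ((22 - 1*0) + 13)*(4 + 2*(-5)) = ((22 + 0) + 13)*(4 - 10) = (22 + 13)*(-6) = 35*(-6) = -210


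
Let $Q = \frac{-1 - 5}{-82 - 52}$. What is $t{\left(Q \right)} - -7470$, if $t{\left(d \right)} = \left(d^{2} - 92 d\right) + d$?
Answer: $\frac{33514548}{4489} \approx 7465.9$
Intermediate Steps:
$Q = \frac{3}{67}$ ($Q = - \frac{6}{-134} = \left(-6\right) \left(- \frac{1}{134}\right) = \frac{3}{67} \approx 0.044776$)
$t{\left(d \right)} = d^{2} - 91 d$
$t{\left(Q \right)} - -7470 = \frac{3 \left(-91 + \frac{3}{67}\right)}{67} - -7470 = \frac{3}{67} \left(- \frac{6094}{67}\right) + 7470 = - \frac{18282}{4489} + 7470 = \frac{33514548}{4489}$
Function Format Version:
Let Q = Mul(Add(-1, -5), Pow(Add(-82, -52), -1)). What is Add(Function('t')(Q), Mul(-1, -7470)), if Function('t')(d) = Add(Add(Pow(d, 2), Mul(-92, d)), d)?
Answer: Rational(33514548, 4489) ≈ 7465.9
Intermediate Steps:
Q = Rational(3, 67) (Q = Mul(-6, Pow(-134, -1)) = Mul(-6, Rational(-1, 134)) = Rational(3, 67) ≈ 0.044776)
Function('t')(d) = Add(Pow(d, 2), Mul(-91, d))
Add(Function('t')(Q), Mul(-1, -7470)) = Add(Mul(Rational(3, 67), Add(-91, Rational(3, 67))), Mul(-1, -7470)) = Add(Mul(Rational(3, 67), Rational(-6094, 67)), 7470) = Add(Rational(-18282, 4489), 7470) = Rational(33514548, 4489)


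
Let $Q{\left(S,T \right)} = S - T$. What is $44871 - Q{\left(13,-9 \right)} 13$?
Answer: $44585$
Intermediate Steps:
$44871 - Q{\left(13,-9 \right)} 13 = 44871 - \left(13 - -9\right) 13 = 44871 - \left(13 + 9\right) 13 = 44871 - 22 \cdot 13 = 44871 - 286 = 44585$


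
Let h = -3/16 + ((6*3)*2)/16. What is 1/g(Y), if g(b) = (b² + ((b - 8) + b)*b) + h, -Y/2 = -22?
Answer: 16/87329 ≈ 0.00018322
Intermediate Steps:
Y = 44 (Y = -2*(-22) = 44)
h = 33/16 (h = -3*1/16 + (18*2)*(1/16) = -3/16 + 36*(1/16) = -3/16 + 9/4 = 33/16 ≈ 2.0625)
g(b) = 33/16 + b² + b*(-8 + 2*b) (g(b) = (b² + ((b - 8) + b)*b) + 33/16 = (b² + ((-8 + b) + b)*b) + 33/16 = (b² + (-8 + 2*b)*b) + 33/16 = (b² + b*(-8 + 2*b)) + 33/16 = 33/16 + b² + b*(-8 + 2*b))
1/g(Y) = 1/(33/16 - 8*44 + 3*44²) = 1/(33/16 - 352 + 3*1936) = 1/(33/16 - 352 + 5808) = 1/(87329/16) = 16/87329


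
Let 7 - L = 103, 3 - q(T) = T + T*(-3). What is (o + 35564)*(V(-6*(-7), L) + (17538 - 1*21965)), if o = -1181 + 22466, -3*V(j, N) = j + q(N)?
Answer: -248884922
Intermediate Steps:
q(T) = 3 + 2*T (q(T) = 3 - (T + T*(-3)) = 3 - (T - 3*T) = 3 - (-2)*T = 3 + 2*T)
L = -96 (L = 7 - 1*103 = 7 - 103 = -96)
V(j, N) = -1 - 2*N/3 - j/3 (V(j, N) = -(j + (3 + 2*N))/3 = -(3 + j + 2*N)/3 = -1 - 2*N/3 - j/3)
o = 21285
(o + 35564)*(V(-6*(-7), L) + (17538 - 1*21965)) = (21285 + 35564)*((-1 - 2/3*(-96) - (-2)*(-7)) + (17538 - 1*21965)) = 56849*((-1 + 64 - 1/3*42) + (17538 - 21965)) = 56849*((-1 + 64 - 14) - 4427) = 56849*(49 - 4427) = 56849*(-4378) = -248884922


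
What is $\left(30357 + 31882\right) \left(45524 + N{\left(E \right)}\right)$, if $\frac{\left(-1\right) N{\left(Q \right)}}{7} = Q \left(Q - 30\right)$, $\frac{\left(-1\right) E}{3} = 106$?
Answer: $-45379948636$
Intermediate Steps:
$E = -318$ ($E = \left(-3\right) 106 = -318$)
$N{\left(Q \right)} = - 7 Q \left(-30 + Q\right)$ ($N{\left(Q \right)} = - 7 Q \left(Q - 30\right) = - 7 Q \left(-30 + Q\right)$)
$\left(30357 + 31882\right) \left(45524 + N{\left(E \right)}\right) = \left(30357 + 31882\right) \left(45524 + 7 \left(-318\right) \left(30 - -318\right)\right) = 62239 \left(45524 + 7 \left(-318\right) \left(30 + 318\right)\right) = 62239 \left(45524 + 7 \left(-318\right) 348\right) = 62239 \left(45524 - 774648\right) = 62239 \left(-729124\right) = -45379948636$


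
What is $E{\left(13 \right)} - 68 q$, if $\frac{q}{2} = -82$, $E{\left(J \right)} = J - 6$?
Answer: $11159$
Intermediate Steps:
$E{\left(J \right)} = -6 + J$ ($E{\left(J \right)} = J - 6 = -6 + J$)
$q = -164$ ($q = 2 \left(-82\right) = -164$)
$E{\left(13 \right)} - 68 q = \left(-6 + 13\right) - -11152 = 7 + 11152 = 11159$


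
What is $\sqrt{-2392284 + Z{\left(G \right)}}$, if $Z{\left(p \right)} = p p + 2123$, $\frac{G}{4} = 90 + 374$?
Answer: $15 \sqrt{4687} \approx 1026.9$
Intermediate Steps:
$G = 1856$ ($G = 4 \left(90 + 374\right) = 4 \cdot 464 = 1856$)
$Z{\left(p \right)} = 2123 + p^{2}$ ($Z{\left(p \right)} = p^{2} + 2123 = 2123 + p^{2}$)
$\sqrt{-2392284 + Z{\left(G \right)}} = \sqrt{-2392284 + \left(2123 + 1856^{2}\right)} = \sqrt{-2392284 + \left(2123 + 3444736\right)} = \sqrt{-2392284 + 3446859} = \sqrt{1054575} = 15 \sqrt{4687}$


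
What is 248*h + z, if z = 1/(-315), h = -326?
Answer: -25467121/315 ≈ -80848.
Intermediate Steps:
z = -1/315 ≈ -0.0031746
248*h + z = 248*(-326) - 1/315 = -80848 - 1/315 = -25467121/315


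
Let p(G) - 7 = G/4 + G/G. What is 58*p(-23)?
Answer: 261/2 ≈ 130.50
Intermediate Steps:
p(G) = 8 + G/4 (p(G) = 7 + (G/4 + G/G) = 7 + (G*(¼) + 1) = 7 + (G/4 + 1) = 7 + (1 + G/4) = 8 + G/4)
58*p(-23) = 58*(8 + (¼)*(-23)) = 58*(8 - 23/4) = 58*(9/4) = 261/2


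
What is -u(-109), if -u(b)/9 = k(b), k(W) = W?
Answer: -981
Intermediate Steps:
u(b) = -9*b
-u(-109) = -(-9)*(-109) = -1*981 = -981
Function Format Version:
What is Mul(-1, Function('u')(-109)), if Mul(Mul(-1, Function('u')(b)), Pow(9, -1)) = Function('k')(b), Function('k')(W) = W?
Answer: -981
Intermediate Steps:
Function('u')(b) = Mul(-9, b)
Mul(-1, Function('u')(-109)) = Mul(-1, Mul(-9, -109)) = Mul(-1, 981) = -981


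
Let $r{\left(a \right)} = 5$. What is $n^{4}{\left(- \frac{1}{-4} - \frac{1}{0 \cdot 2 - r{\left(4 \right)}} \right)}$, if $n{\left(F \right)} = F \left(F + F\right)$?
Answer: $\frac{43046721}{1600000000} \approx 0.026904$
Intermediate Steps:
$n{\left(F \right)} = 2 F^{2}$ ($n{\left(F \right)} = F 2 F = 2 F^{2}$)
$n^{4}{\left(- \frac{1}{-4} - \frac{1}{0 \cdot 2 - r{\left(4 \right)}} \right)} = \left(2 \left(- \frac{1}{-4} - \frac{1}{0 \cdot 2 - 5}\right)^{2}\right)^{4} = \left(2 \left(\left(-1\right) \left(- \frac{1}{4}\right) - \frac{1}{0 - 5}\right)^{2}\right)^{4} = \left(2 \left(\frac{1}{4} - \frac{1}{-5}\right)^{2}\right)^{4} = \left(2 \left(\frac{1}{4} - - \frac{1}{5}\right)^{2}\right)^{4} = \left(2 \left(\frac{1}{4} + \frac{1}{5}\right)^{2}\right)^{4} = \left(2 \left(\frac{9}{20}\right)^{2}\right)^{4} = \left(2 \cdot \frac{81}{400}\right)^{4} = \left(\frac{81}{200}\right)^{4} = \frac{43046721}{1600000000}$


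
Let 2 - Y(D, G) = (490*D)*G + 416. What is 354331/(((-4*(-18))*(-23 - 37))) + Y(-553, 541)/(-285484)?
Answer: -183610862281/308322720 ≈ -595.52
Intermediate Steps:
Y(D, G) = -414 - 490*D*G (Y(D, G) = 2 - ((490*D)*G + 416) = 2 - (490*D*G + 416) = 2 - (416 + 490*D*G) = 2 + (-416 - 490*D*G) = -414 - 490*D*G)
354331/(((-4*(-18))*(-23 - 37))) + Y(-553, 541)/(-285484) = 354331/(((-4*(-18))*(-23 - 37))) + (-414 - 490*(-553)*541)/(-285484) = 354331/((72*(-60))) + (-414 + 146594770)*(-1/285484) = 354331/(-4320) + 146594356*(-1/285484) = 354331*(-1/4320) - 36648589/71371 = -354331/4320 - 36648589/71371 = -183610862281/308322720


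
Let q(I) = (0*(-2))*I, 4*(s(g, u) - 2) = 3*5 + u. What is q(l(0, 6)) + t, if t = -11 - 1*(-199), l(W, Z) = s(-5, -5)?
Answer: 188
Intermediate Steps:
s(g, u) = 23/4 + u/4 (s(g, u) = 2 + (3*5 + u)/4 = 2 + (15 + u)/4 = 2 + (15/4 + u/4) = 23/4 + u/4)
l(W, Z) = 9/2 (l(W, Z) = 23/4 + (¼)*(-5) = 23/4 - 5/4 = 9/2)
q(I) = 0 (q(I) = 0*I = 0)
t = 188 (t = -11 + 199 = 188)
q(l(0, 6)) + t = 0 + 188 = 188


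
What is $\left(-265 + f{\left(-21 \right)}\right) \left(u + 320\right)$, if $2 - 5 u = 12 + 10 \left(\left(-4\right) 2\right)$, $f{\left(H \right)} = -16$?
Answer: $-93854$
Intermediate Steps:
$u = 14$ ($u = \frac{2}{5} - \frac{12 + 10 \left(\left(-4\right) 2\right)}{5} = \frac{2}{5} - \frac{12 + 10 \left(-8\right)}{5} = \frac{2}{5} - \frac{12 - 80}{5} = \frac{2}{5} - - \frac{68}{5} = \frac{2}{5} + \frac{68}{5} = 14$)
$\left(-265 + f{\left(-21 \right)}\right) \left(u + 320\right) = \left(-265 - 16\right) \left(14 + 320\right) = \left(-281\right) 334 = -93854$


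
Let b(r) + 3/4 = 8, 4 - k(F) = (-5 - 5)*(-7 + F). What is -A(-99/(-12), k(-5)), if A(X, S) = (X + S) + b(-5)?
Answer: 201/2 ≈ 100.50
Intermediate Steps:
k(F) = -66 + 10*F (k(F) = 4 - (-5 - 5)*(-7 + F) = 4 - (-10)*(-7 + F) = 4 - (70 - 10*F) = 4 + (-70 + 10*F) = -66 + 10*F)
b(r) = 29/4 (b(r) = -3/4 + 8 = 29/4)
A(X, S) = 29/4 + S + X (A(X, S) = (X + S) + 29/4 = (S + X) + 29/4 = 29/4 + S + X)
-A(-99/(-12), k(-5)) = -(29/4 + (-66 + 10*(-5)) - 99/(-12)) = -(29/4 + (-66 - 50) - 99*(-1/12)) = -(29/4 - 116 + 33/4) = -1*(-201/2) = 201/2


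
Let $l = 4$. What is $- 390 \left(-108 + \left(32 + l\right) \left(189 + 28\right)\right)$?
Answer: $-3004560$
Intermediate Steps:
$- 390 \left(-108 + \left(32 + l\right) \left(189 + 28\right)\right) = - 390 \left(-108 + \left(32 + 4\right) \left(189 + 28\right)\right) = - 390 \left(-108 + 36 \cdot 217\right) = - 390 \left(-108 + 7812\right) = \left(-390\right) 7704 = -3004560$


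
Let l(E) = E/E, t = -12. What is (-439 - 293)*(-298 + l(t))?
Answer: 217404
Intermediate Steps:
l(E) = 1
(-439 - 293)*(-298 + l(t)) = (-439 - 293)*(-298 + 1) = -732*(-297) = 217404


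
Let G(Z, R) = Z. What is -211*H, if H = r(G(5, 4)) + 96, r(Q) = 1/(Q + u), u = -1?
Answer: -81235/4 ≈ -20309.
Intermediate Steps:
r(Q) = 1/(-1 + Q) (r(Q) = 1/(Q - 1) = 1/(-1 + Q))
H = 385/4 (H = 1/(-1 + 5) + 96 = 1/4 + 96 = 385/4 ≈ 96.250)
-211*H = -211*385/4 = -81235/4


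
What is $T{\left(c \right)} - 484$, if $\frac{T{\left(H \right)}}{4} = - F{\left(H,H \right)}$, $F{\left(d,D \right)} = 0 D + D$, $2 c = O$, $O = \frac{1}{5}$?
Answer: $- \frac{2422}{5} \approx -484.4$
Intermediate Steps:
$O = \frac{1}{5} \approx 0.2$
$c = \frac{1}{10}$ ($c = \frac{1}{2} \cdot \frac{1}{5} = \frac{1}{10} \approx 0.1$)
$F{\left(d,D \right)} = D$ ($F{\left(d,D \right)} = 0 + D = D$)
$T{\left(H \right)} = - 4 H$ ($T{\left(H \right)} = 4 \left(- H\right) = - 4 H$)
$T{\left(c \right)} - 484 = \left(-4\right) \frac{1}{10} - 484 = - \frac{2}{5} - 484 = - \frac{2422}{5}$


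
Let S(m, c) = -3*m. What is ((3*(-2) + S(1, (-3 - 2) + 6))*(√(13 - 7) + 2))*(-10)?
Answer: 180 + 90*√6 ≈ 400.45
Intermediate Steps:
((3*(-2) + S(1, (-3 - 2) + 6))*(√(13 - 7) + 2))*(-10) = ((3*(-2) - 3*1)*(√(13 - 7) + 2))*(-10) = ((-6 - 3)*(√6 + 2))*(-10) = -9*(2 + √6)*(-10) = (-18 - 9*√6)*(-10) = 180 + 90*√6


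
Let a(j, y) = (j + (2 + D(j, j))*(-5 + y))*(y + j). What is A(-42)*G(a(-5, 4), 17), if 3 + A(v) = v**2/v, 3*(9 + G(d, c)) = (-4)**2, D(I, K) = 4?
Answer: 165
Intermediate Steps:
a(j, y) = (j + y)*(-30 + j + 6*y) (a(j, y) = (j + (2 + 4)*(-5 + y))*(y + j) = (j + 6*(-5 + y))*(j + y) = (j + (-30 + 6*y))*(j + y) = (-30 + j + 6*y)*(j + y) = (j + y)*(-30 + j + 6*y))
G(d, c) = -11/3 (G(d, c) = -9 + (1/3)*(-4)**2 = -9 + (1/3)*16 = -9 + 16/3 = -11/3)
A(v) = -3 + v (A(v) = -3 + v**2/v = -3 + v)
A(-42)*G(a(-5, 4), 17) = (-3 - 42)*(-11/3) = -45*(-11/3) = 165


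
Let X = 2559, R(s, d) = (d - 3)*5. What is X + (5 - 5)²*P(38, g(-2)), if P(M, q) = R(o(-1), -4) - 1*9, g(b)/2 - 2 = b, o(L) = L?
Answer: 2559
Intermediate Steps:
R(s, d) = -15 + 5*d (R(s, d) = (-3 + d)*5 = -15 + 5*d)
g(b) = 4 + 2*b
P(M, q) = -44 (P(M, q) = (-15 + 5*(-4)) - 1*9 = (-15 - 20) - 9 = -35 - 9 = -44)
X + (5 - 5)²*P(38, g(-2)) = 2559 + (5 - 5)²*(-44) = 2559 + 0²*(-44) = 2559 + 0*(-44) = 2559 + 0 = 2559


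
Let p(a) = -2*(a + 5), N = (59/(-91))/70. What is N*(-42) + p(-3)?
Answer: -1643/455 ≈ -3.6110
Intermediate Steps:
N = -59/6370 (N = (59*(-1/91))*(1/70) = -59/91*1/70 = -59/6370 ≈ -0.0092622)
p(a) = -10 - 2*a (p(a) = -2*(5 + a) = -10 - 2*a)
N*(-42) + p(-3) = -59/6370*(-42) + (-10 - 2*(-3)) = 177/455 + (-10 + 6) = 177/455 - 4 = -1643/455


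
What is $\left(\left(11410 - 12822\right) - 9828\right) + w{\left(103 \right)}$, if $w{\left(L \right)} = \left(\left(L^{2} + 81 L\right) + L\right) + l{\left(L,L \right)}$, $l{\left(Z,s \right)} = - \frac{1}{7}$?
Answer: $\frac{54704}{7} \approx 7814.9$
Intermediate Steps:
$l{\left(Z,s \right)} = - \frac{1}{7}$ ($l{\left(Z,s \right)} = \left(-1\right) \frac{1}{7} = - \frac{1}{7}$)
$w{\left(L \right)} = - \frac{1}{7} + L^{2} + 82 L$ ($w{\left(L \right)} = \left(\left(L^{2} + 81 L\right) + L\right) - \frac{1}{7} = \left(L^{2} + 82 L\right) - \frac{1}{7} = - \frac{1}{7} + L^{2} + 82 L$)
$\left(\left(11410 - 12822\right) - 9828\right) + w{\left(103 \right)} = \left(\left(11410 - 12822\right) - 9828\right) + \left(- \frac{1}{7} + 103^{2} + 82 \cdot 103\right) = \left(-1412 - 9828\right) + \left(- \frac{1}{7} + 10609 + 8446\right) = -11240 + \frac{133384}{7} = \frac{54704}{7}$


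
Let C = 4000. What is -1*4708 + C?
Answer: -708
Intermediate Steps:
-1*4708 + C = -1*4708 + 4000 = -4708 + 4000 = -708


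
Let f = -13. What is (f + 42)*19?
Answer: 551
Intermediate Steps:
(f + 42)*19 = (-13 + 42)*19 = 29*19 = 551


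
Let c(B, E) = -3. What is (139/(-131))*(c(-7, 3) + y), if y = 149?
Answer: -20294/131 ≈ -154.92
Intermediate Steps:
(139/(-131))*(c(-7, 3) + y) = (139/(-131))*(-3 + 149) = (139*(-1/131))*146 = -139/131*146 = -20294/131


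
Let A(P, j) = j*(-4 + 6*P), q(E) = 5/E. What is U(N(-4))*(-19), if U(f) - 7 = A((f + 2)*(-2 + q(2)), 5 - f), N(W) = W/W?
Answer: -513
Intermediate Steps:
N(W) = 1
U(f) = 7 + 2*(1 + 3*f/2)*(5 - f) (U(f) = 7 + 2*(5 - f)*(-2 + 3*((f + 2)*(-2 + 5/2))) = 7 + 2*(5 - f)*(-2 + 3*((2 + f)*(-2 + 5*(1/2)))) = 7 + 2*(5 - f)*(-2 + 3*((2 + f)*(-2 + 5/2))) = 7 + 2*(5 - f)*(-2 + 3*((2 + f)*(1/2))) = 7 + 2*(5 - f)*(-2 + 3*(1 + f/2)) = 7 + 2*(5 - f)*(-2 + (3 + 3*f/2)) = 7 + 2*(5 - f)*(1 + 3*f/2) = 7 + 2*(1 + 3*f/2)*(5 - f))
U(N(-4))*(-19) = (7 - (-5 + 1)*(2 + 3*1))*(-19) = (7 - 1*(-4)*(2 + 3))*(-19) = (7 - 1*(-4)*5)*(-19) = (7 + 20)*(-19) = 27*(-19) = -513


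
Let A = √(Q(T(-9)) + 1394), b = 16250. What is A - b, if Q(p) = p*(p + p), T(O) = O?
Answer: -16250 + 2*√389 ≈ -16211.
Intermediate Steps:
Q(p) = 2*p² (Q(p) = p*(2*p) = 2*p²)
A = 2*√389 (A = √(2*(-9)² + 1394) = √(2*81 + 1394) = √(162 + 1394) = √1556 = 2*√389 ≈ 39.446)
A - b = 2*√389 - 1*16250 = 2*√389 - 16250 = -16250 + 2*√389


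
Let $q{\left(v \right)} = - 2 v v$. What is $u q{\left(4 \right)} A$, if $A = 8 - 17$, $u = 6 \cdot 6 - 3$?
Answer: $9504$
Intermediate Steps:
$q{\left(v \right)} = - 2 v^{2}$
$u = 33$ ($u = 36 - 3 = 33$)
$A = -9$ ($A = 8 - 17 = -9$)
$u q{\left(4 \right)} A = 33 \left(- 2 \cdot 4^{2}\right) \left(-9\right) = 33 \left(\left(-2\right) 16\right) \left(-9\right) = 33 \left(-32\right) \left(-9\right) = \left(-1056\right) \left(-9\right) = 9504$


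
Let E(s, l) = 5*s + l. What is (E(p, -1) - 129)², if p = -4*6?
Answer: 62500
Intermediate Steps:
p = -24
E(s, l) = l + 5*s
(E(p, -1) - 129)² = ((-1 + 5*(-24)) - 129)² = ((-1 - 120) - 129)² = (-121 - 129)² = (-250)² = 62500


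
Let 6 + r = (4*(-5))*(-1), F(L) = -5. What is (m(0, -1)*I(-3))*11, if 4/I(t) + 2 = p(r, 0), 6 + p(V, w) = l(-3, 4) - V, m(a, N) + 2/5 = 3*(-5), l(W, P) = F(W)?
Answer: 3388/135 ≈ 25.096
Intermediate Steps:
l(W, P) = -5
r = 14 (r = -6 + (4*(-5))*(-1) = -6 - 20*(-1) = -6 + 20 = 14)
m(a, N) = -77/5 (m(a, N) = -⅖ + 3*(-5) = -⅖ - 15 = -77/5)
p(V, w) = -11 - V (p(V, w) = -6 + (-5 - V) = -11 - V)
I(t) = -4/27 (I(t) = 4/(-2 + (-11 - 1*14)) = 4/(-2 + (-11 - 14)) = 4/(-2 - 25) = 4/(-27) = 4*(-1/27) = -4/27)
(m(0, -1)*I(-3))*11 = -77/5*(-4/27)*11 = (308/135)*11 = 3388/135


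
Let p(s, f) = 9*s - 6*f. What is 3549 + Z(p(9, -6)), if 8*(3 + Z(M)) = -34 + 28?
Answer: 14181/4 ≈ 3545.3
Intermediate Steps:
p(s, f) = -6*f + 9*s
Z(M) = -15/4 (Z(M) = -3 + (-34 + 28)/8 = -3 + (⅛)*(-6) = -3 - ¾ = -15/4)
3549 + Z(p(9, -6)) = 3549 - 15/4 = 14181/4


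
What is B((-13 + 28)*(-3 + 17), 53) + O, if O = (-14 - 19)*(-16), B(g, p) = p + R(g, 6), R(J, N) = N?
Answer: 587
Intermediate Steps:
B(g, p) = 6 + p (B(g, p) = p + 6 = 6 + p)
O = 528 (O = -33*(-16) = 528)
B((-13 + 28)*(-3 + 17), 53) + O = (6 + 53) + 528 = 59 + 528 = 587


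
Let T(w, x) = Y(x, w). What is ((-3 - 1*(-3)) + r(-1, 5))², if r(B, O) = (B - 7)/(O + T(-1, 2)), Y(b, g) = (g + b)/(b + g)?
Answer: 16/9 ≈ 1.7778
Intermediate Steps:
Y(b, g) = 1 (Y(b, g) = (b + g)/(b + g) = 1)
T(w, x) = 1
r(B, O) = (-7 + B)/(1 + O) (r(B, O) = (B - 7)/(O + 1) = (-7 + B)/(1 + O))
((-3 - 1*(-3)) + r(-1, 5))² = ((-3 - 1*(-3)) + (-7 - 1)/(1 + 5))² = ((-3 + 3) - 8/6)² = (0 + (⅙)*(-8))² = (0 - 4/3)² = (-4/3)² = 16/9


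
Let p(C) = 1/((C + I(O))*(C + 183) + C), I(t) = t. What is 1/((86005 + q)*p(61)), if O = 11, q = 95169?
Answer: 17629/181174 ≈ 0.097304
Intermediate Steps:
p(C) = 1/(C + (11 + C)*(183 + C)) (p(C) = 1/((C + 11)*(C + 183) + C) = 1/((11 + C)*(183 + C) + C) = 1/(C + (11 + C)*(183 + C)))
1/((86005 + q)*p(61)) = 1/((86005 + 95169)*(1/(2013 + 61² + 195*61))) = 1/(181174*(1/(2013 + 3721 + 11895))) = 1/(181174*(1/17629)) = (1/181174)*17629 = 17629/181174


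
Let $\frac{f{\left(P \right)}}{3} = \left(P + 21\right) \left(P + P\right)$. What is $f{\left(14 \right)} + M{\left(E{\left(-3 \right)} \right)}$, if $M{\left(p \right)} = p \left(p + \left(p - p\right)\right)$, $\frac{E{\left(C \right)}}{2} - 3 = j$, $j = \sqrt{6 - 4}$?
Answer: $2984 + 24 \sqrt{2} \approx 3017.9$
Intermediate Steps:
$j = \sqrt{2} \approx 1.4142$
$E{\left(C \right)} = 6 + 2 \sqrt{2}$
$M{\left(p \right)} = p^{2}$ ($M{\left(p \right)} = p \left(p + 0\right) = p p = p^{2}$)
$f{\left(P \right)} = 6 P \left(21 + P\right)$ ($f{\left(P \right)} = 3 \left(P + 21\right) \left(P + P\right) = 3 \left(21 + P\right) 2 P = 3 \cdot 2 P \left(21 + P\right) = 6 P \left(21 + P\right)$)
$f{\left(14 \right)} + M{\left(E{\left(-3 \right)} \right)} = 6 \cdot 14 \left(21 + 14\right) + \left(6 + 2 \sqrt{2}\right)^{2} = 6 \cdot 14 \cdot 35 + \left(6 + 2 \sqrt{2}\right)^{2} = 2940 + \left(6 + 2 \sqrt{2}\right)^{2}$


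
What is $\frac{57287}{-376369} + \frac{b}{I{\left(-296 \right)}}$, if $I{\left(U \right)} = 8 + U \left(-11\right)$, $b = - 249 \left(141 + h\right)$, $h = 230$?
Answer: $- \frac{11651858873}{409489472} \approx -28.455$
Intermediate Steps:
$b = -92379$ ($b = - 249 \left(141 + 230\right) = \left(-249\right) 371 = -92379$)
$I{\left(U \right)} = 8 - 11 U$
$\frac{57287}{-376369} + \frac{b}{I{\left(-296 \right)}} = \frac{57287}{-376369} - \frac{92379}{8 - -3256} = 57287 \left(- \frac{1}{376369}\right) - \frac{92379}{8 + 3256} = - \frac{57287}{376369} - \frac{92379}{3264} = - \frac{57287}{376369} - \frac{30793}{1088} = - \frac{11651858873}{409489472}$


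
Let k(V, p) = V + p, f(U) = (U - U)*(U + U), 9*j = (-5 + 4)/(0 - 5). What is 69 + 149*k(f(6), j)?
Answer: 3254/45 ≈ 72.311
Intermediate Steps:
j = 1/45 (j = ((-5 + 4)/(0 - 5))/9 = (-1/(-5))/9 = (-1*(-⅕))/9 = (⅑)*(⅕) = 1/45 ≈ 0.022222)
f(U) = 0 (f(U) = 0*(2*U) = 0)
69 + 149*k(f(6), j) = 69 + 149*(0 + 1/45) = 69 + 149*(1/45) = 69 + 149/45 = 3254/45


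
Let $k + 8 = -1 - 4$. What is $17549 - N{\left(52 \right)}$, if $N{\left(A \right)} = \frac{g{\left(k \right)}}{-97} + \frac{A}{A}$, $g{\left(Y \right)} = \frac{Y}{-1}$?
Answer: $\frac{1702169}{97} \approx 17548.0$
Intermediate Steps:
$k = -13$ ($k = -8 - 5 = -13$)
$g{\left(Y \right)} = - Y$ ($g{\left(Y \right)} = Y \left(-1\right) = - Y$)
$N{\left(A \right)} = \frac{84}{97}$ ($N{\left(A \right)} = \frac{\left(-1\right) \left(-13\right)}{-97} + \frac{A}{A} = 13 \left(- \frac{1}{97}\right) + 1 = - \frac{13}{97} + 1 = \frac{84}{97}$)
$17549 - N{\left(52 \right)} = 17549 - \frac{84}{97} = \frac{1702169}{97}$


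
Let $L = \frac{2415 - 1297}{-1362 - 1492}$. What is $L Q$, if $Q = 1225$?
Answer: $- \frac{684775}{1427} \approx -479.87$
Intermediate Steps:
$L = - \frac{559}{1427}$ ($L = \frac{2415 - 1297}{-2854} = \left(2415 - 1297\right) \left(- \frac{1}{2854}\right) = 1118 \left(- \frac{1}{2854}\right) = - \frac{559}{1427} \approx -0.39173$)
$L Q = \left(- \frac{559}{1427}\right) 1225 = - \frac{684775}{1427}$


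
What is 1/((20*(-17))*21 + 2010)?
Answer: -1/5130 ≈ -0.00019493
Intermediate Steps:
1/((20*(-17))*21 + 2010) = 1/(-340*21 + 2010) = 1/(-7140 + 2010) = 1/(-5130) = -1/5130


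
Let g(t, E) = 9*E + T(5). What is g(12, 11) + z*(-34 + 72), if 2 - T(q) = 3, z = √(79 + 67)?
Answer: 98 + 38*√146 ≈ 557.16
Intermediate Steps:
z = √146 ≈ 12.083
T(q) = -1 (T(q) = 2 - 1*3 = 2 - 3 = -1)
g(t, E) = -1 + 9*E (g(t, E) = 9*E - 1 = -1 + 9*E)
g(12, 11) + z*(-34 + 72) = (-1 + 9*11) + √146*(-34 + 72) = (-1 + 99) + √146*38 = 98 + 38*√146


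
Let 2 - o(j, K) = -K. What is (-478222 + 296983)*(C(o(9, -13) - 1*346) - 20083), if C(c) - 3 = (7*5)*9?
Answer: 3582188835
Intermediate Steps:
o(j, K) = 2 + K (o(j, K) = 2 - (-1)*K = 2 + K)
C(c) = 318 (C(c) = 3 + (7*5)*9 = 3 + 35*9 = 3 + 315 = 318)
(-478222 + 296983)*(C(o(9, -13) - 1*346) - 20083) = (-478222 + 296983)*(318 - 20083) = -181239*(-19765) = 3582188835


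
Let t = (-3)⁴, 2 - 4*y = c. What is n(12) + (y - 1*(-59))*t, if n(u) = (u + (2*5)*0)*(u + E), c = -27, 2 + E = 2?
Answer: 22041/4 ≈ 5510.3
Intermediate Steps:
E = 0 (E = -2 + 2 = 0)
n(u) = u² (n(u) = (u + (2*5)*0)*(u + 0) = (u + 10*0)*u = (u + 0)*u = u*u = u²)
y = 29/4 (y = ½ - ¼*(-27) = ½ + 27/4 = 29/4 ≈ 7.2500)
t = 81
n(12) + (y - 1*(-59))*t = 12² + (29/4 - 1*(-59))*81 = 144 + (29/4 + 59)*81 = 144 + (265/4)*81 = 144 + 21465/4 = 22041/4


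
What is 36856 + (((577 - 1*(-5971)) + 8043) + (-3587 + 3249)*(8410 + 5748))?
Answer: -4733957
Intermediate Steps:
36856 + (((577 - 1*(-5971)) + 8043) + (-3587 + 3249)*(8410 + 5748)) = 36856 + (((577 + 5971) + 8043) - 338*14158) = 36856 + ((6548 + 8043) - 4785404) = 36856 + (14591 - 4785404) = 36856 - 4770813 = -4733957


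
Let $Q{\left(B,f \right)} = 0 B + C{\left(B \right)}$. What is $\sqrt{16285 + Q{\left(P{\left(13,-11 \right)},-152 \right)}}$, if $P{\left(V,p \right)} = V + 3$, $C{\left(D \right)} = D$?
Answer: $\sqrt{16301} \approx 127.68$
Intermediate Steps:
$P{\left(V,p \right)} = 3 + V$
$Q{\left(B,f \right)} = B$ ($Q{\left(B,f \right)} = 0 B + B = 0 + B = B$)
$\sqrt{16285 + Q{\left(P{\left(13,-11 \right)},-152 \right)}} = \sqrt{16285 + \left(3 + 13\right)} = \sqrt{16285 + 16} = \sqrt{16301}$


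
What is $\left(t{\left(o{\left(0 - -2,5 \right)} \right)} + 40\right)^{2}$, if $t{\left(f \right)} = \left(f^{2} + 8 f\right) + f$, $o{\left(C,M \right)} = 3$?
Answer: $5776$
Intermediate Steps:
$t{\left(f \right)} = f^{2} + 9 f$
$\left(t{\left(o{\left(0 - -2,5 \right)} \right)} + 40\right)^{2} = \left(3 \left(9 + 3\right) + 40\right)^{2} = \left(3 \cdot 12 + 40\right)^{2} = \left(36 + 40\right)^{2} = 76^{2} = 5776$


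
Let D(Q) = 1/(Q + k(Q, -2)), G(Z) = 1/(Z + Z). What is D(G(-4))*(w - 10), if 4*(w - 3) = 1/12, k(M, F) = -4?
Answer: 335/198 ≈ 1.6919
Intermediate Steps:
G(Z) = 1/(2*Z)
w = 145/48 (w = 3 + (¼)/12 = 3 + (¼)*(1/12) = 3 + 1/48 = 145/48 ≈ 3.0208)
D(Q) = 1/(-4 + Q) (D(Q) = 1/(Q - 4) = 1/(-4 + Q))
D(G(-4))*(w - 10) = (145/48 - 10)/(-4 + (½)/(-4)) = -335/48/(-4 + (½)*(-¼)) = -335/48/(-4 - ⅛) = -335/48/(-33/8) = -8/33*(-335/48) = 335/198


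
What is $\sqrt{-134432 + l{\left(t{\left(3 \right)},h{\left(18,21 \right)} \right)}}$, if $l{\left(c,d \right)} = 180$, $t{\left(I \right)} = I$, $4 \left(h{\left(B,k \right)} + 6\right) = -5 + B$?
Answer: $2 i \sqrt{33563} \approx 366.4 i$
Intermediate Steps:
$h{\left(B,k \right)} = - \frac{29}{4} + \frac{B}{4}$ ($h{\left(B,k \right)} = -6 + \frac{-5 + B}{4} = -6 + \left(- \frac{5}{4} + \frac{B}{4}\right) = - \frac{29}{4} + \frac{B}{4}$)
$\sqrt{-134432 + l{\left(t{\left(3 \right)},h{\left(18,21 \right)} \right)}} = \sqrt{-134432 + 180} = \sqrt{-134252} = 2 i \sqrt{33563}$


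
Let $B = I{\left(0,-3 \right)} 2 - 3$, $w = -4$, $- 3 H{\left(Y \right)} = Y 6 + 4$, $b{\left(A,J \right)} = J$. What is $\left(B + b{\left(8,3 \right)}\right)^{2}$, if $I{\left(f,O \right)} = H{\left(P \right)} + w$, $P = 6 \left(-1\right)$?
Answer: $\frac{1600}{9} \approx 177.78$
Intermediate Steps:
$P = -6$
$H{\left(Y \right)} = - \frac{4}{3} - 2 Y$ ($H{\left(Y \right)} = - \frac{Y 6 + 4}{3} = - \frac{6 Y + 4}{3} = - \frac{4 + 6 Y}{3} = - \frac{4}{3} - 2 Y$)
$I{\left(f,O \right)} = \frac{20}{3}$ ($I{\left(f,O \right)} = \left(- \frac{4}{3} - -12\right) - 4 = \left(- \frac{4}{3} + 12\right) - 4 = \frac{32}{3} - 4 = \frac{20}{3}$)
$B = \frac{31}{3}$ ($B = \frac{20}{3} \cdot 2 - 3 = \frac{40}{3} - 3 = \frac{31}{3} \approx 10.333$)
$\left(B + b{\left(8,3 \right)}\right)^{2} = \left(\frac{31}{3} + 3\right)^{2} = \left(\frac{40}{3}\right)^{2} = \frac{1600}{9}$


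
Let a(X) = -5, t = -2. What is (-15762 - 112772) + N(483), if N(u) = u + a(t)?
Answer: -128056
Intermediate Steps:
N(u) = -5 + u (N(u) = u - 5 = -5 + u)
(-15762 - 112772) + N(483) = (-15762 - 112772) + (-5 + 483) = -128534 + 478 = -128056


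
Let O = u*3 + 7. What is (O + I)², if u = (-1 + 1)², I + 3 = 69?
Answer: 5329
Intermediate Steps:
I = 66 (I = -3 + 69 = 66)
u = 0 (u = 0² = 0)
O = 7 (O = 0*3 + 7 = 0 + 7 = 7)
(O + I)² = (7 + 66)² = 73² = 5329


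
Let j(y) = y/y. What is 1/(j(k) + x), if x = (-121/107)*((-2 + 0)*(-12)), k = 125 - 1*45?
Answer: -107/2797 ≈ -0.038255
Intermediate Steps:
k = 80 (k = 125 - 45 = 80)
j(y) = 1
x = -2904/107 (x = (-121*1/107)*(-2*(-12)) = -121/107*24 = -2904/107 ≈ -27.140)
1/(j(k) + x) = 1/(1 - 2904/107) = 1/(-2797/107) = -107/2797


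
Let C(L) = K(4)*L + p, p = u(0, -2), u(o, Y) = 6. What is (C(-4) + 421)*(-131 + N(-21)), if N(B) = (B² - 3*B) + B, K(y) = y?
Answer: 144672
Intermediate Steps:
p = 6
N(B) = B² - 2*B
C(L) = 6 + 4*L (C(L) = 4*L + 6 = 6 + 4*L)
(C(-4) + 421)*(-131 + N(-21)) = ((6 + 4*(-4)) + 421)*(-131 - 21*(-2 - 21)) = ((6 - 16) + 421)*(-131 - 21*(-23)) = (-10 + 421)*(-131 + 483) = 411*352 = 144672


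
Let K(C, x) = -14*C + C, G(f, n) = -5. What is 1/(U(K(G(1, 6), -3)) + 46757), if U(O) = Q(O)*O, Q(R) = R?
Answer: 1/50982 ≈ 1.9615e-5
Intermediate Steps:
K(C, x) = -13*C
U(O) = O² (U(O) = O*O = O²)
1/(U(K(G(1, 6), -3)) + 46757) = 1/((-13*(-5))² + 46757) = 1/(65² + 46757) = 1/(4225 + 46757) = 1/50982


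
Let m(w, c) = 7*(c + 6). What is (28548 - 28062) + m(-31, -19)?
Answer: 395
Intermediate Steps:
m(w, c) = 42 + 7*c (m(w, c) = 7*(6 + c) = 42 + 7*c)
(28548 - 28062) + m(-31, -19) = (28548 - 28062) + (42 + 7*(-19)) = 486 + (42 - 133) = 486 - 91 = 395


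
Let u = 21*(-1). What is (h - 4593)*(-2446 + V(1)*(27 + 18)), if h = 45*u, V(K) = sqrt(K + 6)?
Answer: 13545948 - 249210*sqrt(7) ≈ 1.2887e+7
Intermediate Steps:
V(K) = sqrt(6 + K)
u = -21
h = -945 (h = 45*(-21) = -945)
(h - 4593)*(-2446 + V(1)*(27 + 18)) = (-945 - 4593)*(-2446 + sqrt(6 + 1)*(27 + 18)) = -5538*(-2446 + sqrt(7)*45) = -5538*(-2446 + 45*sqrt(7)) = 13545948 - 249210*sqrt(7)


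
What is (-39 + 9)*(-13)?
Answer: 390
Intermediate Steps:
(-39 + 9)*(-13) = -30*(-13) = 390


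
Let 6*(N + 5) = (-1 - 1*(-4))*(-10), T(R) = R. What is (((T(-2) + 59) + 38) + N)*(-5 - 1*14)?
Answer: -1615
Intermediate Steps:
N = -10 (N = -5 + ((-1 - 1*(-4))*(-10))/6 = -5 + ((-1 + 4)*(-10))/6 = -5 + (3*(-10))/6 = -5 + (1/6)*(-30) = -5 - 5 = -10)
(((T(-2) + 59) + 38) + N)*(-5 - 1*14) = (((-2 + 59) + 38) - 10)*(-5 - 1*14) = ((57 + 38) - 10)*(-5 - 14) = (95 - 10)*(-19) = 85*(-19) = -1615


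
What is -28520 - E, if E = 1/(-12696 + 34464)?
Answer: -620823361/21768 ≈ -28520.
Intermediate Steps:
E = 1/21768 ≈ 4.5939e-5
-28520 - E = -28520 - 1*1/21768 = -28520 - 1/21768 = -620823361/21768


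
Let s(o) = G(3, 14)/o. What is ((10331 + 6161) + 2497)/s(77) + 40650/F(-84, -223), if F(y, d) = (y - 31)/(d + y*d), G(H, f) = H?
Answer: -417804991/69 ≈ -6.0551e+6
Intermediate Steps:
F(y, d) = (-31 + y)/(d + d*y)
s(o) = 3/o
((10331 + 6161) + 2497)/s(77) + 40650/F(-84, -223) = ((10331 + 6161) + 2497)/((3/77)) + 40650/(((-31 - 84)/((-223)*(1 - 84)))) = (16492 + 2497)/((3*(1/77))) + 40650/((-1/223*(-115)/(-83))) = 18989/(3/77) + 40650/((-1/223*(-1/83)*(-115))) = 18989*(77/3) + 40650/(-115/18509) = 1462153/3 + 40650*(-18509/115) = 1462153/3 - 150478170/23 = -417804991/69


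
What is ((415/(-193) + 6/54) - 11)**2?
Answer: 512977201/3017169 ≈ 170.02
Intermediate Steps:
((415/(-193) + 6/54) - 11)**2 = ((415*(-1/193) + 6*(1/54)) - 11)**2 = ((-415/193 + 1/9) - 11)**2 = (-3542/1737 - 11)**2 = (-22649/1737)**2 = 512977201/3017169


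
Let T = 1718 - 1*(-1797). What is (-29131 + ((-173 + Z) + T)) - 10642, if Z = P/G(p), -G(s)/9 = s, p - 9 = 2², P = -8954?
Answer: -4253473/117 ≈ -36355.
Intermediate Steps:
p = 13 (p = 9 + 2² = 9 + 4 = 13)
T = 3515 (T = 1718 + 1797 = 3515)
G(s) = -9*s
Z = 8954/117 (Z = -8954/((-9*13)) = -8954/(-117) = -8954*(-1/117) = 8954/117 ≈ 76.530)
(-29131 + ((-173 + Z) + T)) - 10642 = (-29131 + ((-173 + 8954/117) + 3515)) - 10642 = (-29131 + (-11287/117 + 3515)) - 10642 = (-29131 + 399968/117) - 10642 = -3008359/117 - 10642 = -4253473/117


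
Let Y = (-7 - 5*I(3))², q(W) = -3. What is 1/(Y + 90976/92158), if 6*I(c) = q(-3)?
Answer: 184316/3914351 ≈ 0.047087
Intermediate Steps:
I(c) = -½ (I(c) = (⅙)*(-3) = -½)
Y = 81/4 (Y = (-7 - 5*(-½))² = (-7 + 5/2)² = (-9/2)² = 81/4 ≈ 20.250)
1/(Y + 90976/92158) = 1/(81/4 + 90976/92158) = 1/(81/4 + 90976*(1/92158)) = 1/(81/4 + 45488/46079) = 1/(3914351/184316) = 184316/3914351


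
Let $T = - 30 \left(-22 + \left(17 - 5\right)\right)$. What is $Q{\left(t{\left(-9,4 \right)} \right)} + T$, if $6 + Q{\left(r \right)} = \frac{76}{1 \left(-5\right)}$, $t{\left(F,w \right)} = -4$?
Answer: $\frac{1394}{5} \approx 278.8$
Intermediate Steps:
$T = 300$ ($T = - 30 \left(-22 + \left(17 - 5\right)\right) = - 30 \left(-22 + 12\right) = \left(-30\right) \left(-10\right) = 300$)
$Q{\left(r \right)} = - \frac{106}{5}$ ($Q{\left(r \right)} = -6 + \frac{76}{1 \left(-5\right)} = -6 + \frac{76}{-5} = -6 + 76 \left(- \frac{1}{5}\right) = -6 - \frac{76}{5} = - \frac{106}{5}$)
$Q{\left(t{\left(-9,4 \right)} \right)} + T = - \frac{106}{5} + 300 = \frac{1394}{5}$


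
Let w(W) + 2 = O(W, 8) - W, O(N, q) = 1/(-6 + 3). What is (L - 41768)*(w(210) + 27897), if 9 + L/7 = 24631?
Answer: 10845689644/3 ≈ 3.6152e+9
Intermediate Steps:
O(N, q) = -⅓ (O(N, q) = 1/(-3) = -⅓)
L = 172354 (L = -63 + 7*24631 = -63 + 172417 = 172354)
w(W) = -7/3 - W (w(W) = -2 + (-⅓ - W) = -7/3 - W)
(L - 41768)*(w(210) + 27897) = (172354 - 41768)*((-7/3 - 1*210) + 27897) = 130586*((-7/3 - 210) + 27897) = 130586*(-637/3 + 27897) = 130586*(83054/3) = 10845689644/3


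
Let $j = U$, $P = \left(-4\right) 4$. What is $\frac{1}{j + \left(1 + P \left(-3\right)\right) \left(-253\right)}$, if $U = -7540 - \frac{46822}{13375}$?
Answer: $- \frac{13375}{266704197} \approx -5.0149 \cdot 10^{-5}$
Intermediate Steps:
$P = -16$
$U = - \frac{100894322}{13375}$ ($U = -7540 - 46822 \cdot \frac{1}{13375} = -7540 - \frac{46822}{13375} = - \frac{100894322}{13375} \approx -7543.5$)
$j = - \frac{100894322}{13375} \approx -7543.5$
$\frac{1}{j + \left(1 + P \left(-3\right)\right) \left(-253\right)} = \frac{1}{- \frac{100894322}{13375} + \left(1 - -48\right) \left(-253\right)} = \frac{1}{- \frac{100894322}{13375} + \left(1 + 48\right) \left(-253\right)} = \frac{1}{- \frac{100894322}{13375} + 49 \left(-253\right)} = \frac{1}{- \frac{100894322}{13375} - 12397} = \frac{1}{- \frac{266704197}{13375}} = - \frac{13375}{266704197}$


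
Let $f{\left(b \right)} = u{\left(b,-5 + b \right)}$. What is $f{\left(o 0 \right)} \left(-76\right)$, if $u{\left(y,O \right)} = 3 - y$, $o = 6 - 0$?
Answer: $-228$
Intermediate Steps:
$o = 6$ ($o = 6 + 0 = 6$)
$f{\left(b \right)} = 3 - b$
$f{\left(o 0 \right)} \left(-76\right) = \left(3 - 6 \cdot 0\right) \left(-76\right) = \left(3 - 0\right) \left(-76\right) = \left(3 + 0\right) \left(-76\right) = 3 \left(-76\right) = -228$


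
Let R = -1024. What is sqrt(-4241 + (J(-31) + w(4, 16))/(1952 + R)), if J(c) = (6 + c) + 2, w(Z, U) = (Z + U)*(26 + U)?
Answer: I*sqrt(228220198)/232 ≈ 65.116*I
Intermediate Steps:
w(Z, U) = (26 + U)*(U + Z) (w(Z, U) = (U + Z)*(26 + U) = (26 + U)*(U + Z))
J(c) = 8 + c
sqrt(-4241 + (J(-31) + w(4, 16))/(1952 + R)) = sqrt(-4241 + ((8 - 31) + (16**2 + 26*16 + 26*4 + 16*4))/(1952 - 1024)) = sqrt(-4241 + (-23 + (256 + 416 + 104 + 64))/928) = sqrt(-4241 + (-23 + 840)*(1/928)) = sqrt(-4241 + 817*(1/928)) = sqrt(-4241 + 817/928) = sqrt(-3934831/928) = I*sqrt(228220198)/232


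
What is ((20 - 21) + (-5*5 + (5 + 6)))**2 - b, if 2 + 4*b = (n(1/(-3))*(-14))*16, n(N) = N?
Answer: 1241/6 ≈ 206.83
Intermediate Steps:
b = 109/6 (b = -1/2 + (((1/(-3))*(-14))*16)/4 = -1/2 + (((1*(-1/3))*(-14))*16)/4 = -1/2 + (-1/3*(-14)*16)/4 = -1/2 + ((14/3)*16)/4 = -1/2 + (1/4)*(224/3) = -1/2 + 56/3 = 109/6 ≈ 18.167)
((20 - 21) + (-5*5 + (5 + 6)))**2 - b = ((20 - 21) + (-5*5 + (5 + 6)))**2 - 1*109/6 = (-1 + (-25 + 11))**2 - 109/6 = (-1 - 14)**2 - 109/6 = (-15)**2 - 109/6 = 225 - 109/6 = 1241/6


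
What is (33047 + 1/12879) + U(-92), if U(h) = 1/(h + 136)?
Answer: 18726954695/566676 ≈ 33047.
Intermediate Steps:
U(h) = 1/(136 + h)
(33047 + 1/12879) + U(-92) = (33047 + 1/12879) + 1/(136 - 92) = (33047 + 1/12879) + 1/44 = 425612314/12879 + 1/44 = 18726954695/566676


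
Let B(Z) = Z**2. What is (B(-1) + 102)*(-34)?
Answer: -3502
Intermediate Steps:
(B(-1) + 102)*(-34) = ((-1)**2 + 102)*(-34) = (1 + 102)*(-34) = 103*(-34) = -3502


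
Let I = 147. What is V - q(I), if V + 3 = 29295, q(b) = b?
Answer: 29145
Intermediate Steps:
V = 29292 (V = -3 + 29295 = 29292)
V - q(I) = 29292 - 1*147 = 29292 - 147 = 29145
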